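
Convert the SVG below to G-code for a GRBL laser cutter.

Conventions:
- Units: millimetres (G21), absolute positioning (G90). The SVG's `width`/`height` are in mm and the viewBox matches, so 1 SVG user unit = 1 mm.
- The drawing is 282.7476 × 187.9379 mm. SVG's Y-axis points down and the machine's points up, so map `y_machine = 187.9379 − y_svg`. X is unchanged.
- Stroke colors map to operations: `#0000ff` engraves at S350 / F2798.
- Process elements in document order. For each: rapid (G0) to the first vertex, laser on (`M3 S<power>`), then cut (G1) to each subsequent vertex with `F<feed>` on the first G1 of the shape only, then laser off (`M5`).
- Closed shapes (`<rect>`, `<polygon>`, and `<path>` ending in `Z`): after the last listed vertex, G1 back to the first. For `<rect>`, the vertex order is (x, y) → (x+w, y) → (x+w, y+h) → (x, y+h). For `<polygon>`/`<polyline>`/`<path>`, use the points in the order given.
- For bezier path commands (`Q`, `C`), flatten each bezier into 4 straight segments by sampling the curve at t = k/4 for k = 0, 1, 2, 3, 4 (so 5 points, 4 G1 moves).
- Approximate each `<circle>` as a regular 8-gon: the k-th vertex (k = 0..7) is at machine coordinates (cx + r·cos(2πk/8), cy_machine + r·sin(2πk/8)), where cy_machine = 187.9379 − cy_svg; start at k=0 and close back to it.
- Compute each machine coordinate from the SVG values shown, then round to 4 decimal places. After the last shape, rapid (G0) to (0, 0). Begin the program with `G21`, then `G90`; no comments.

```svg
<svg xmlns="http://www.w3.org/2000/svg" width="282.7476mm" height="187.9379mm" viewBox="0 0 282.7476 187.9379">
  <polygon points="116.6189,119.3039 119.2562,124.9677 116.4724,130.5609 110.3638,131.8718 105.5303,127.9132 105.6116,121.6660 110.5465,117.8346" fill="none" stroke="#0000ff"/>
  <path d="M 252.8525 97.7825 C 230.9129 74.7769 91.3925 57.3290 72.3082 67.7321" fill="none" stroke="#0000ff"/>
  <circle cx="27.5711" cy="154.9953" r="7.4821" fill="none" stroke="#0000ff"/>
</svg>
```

1 u = 1 mm; y_m = 187.9379 − y.

[1] `<polygon>` regular polygon, #0000ff→engrave S350 F2798: (116.6189,68.6340) → (119.2562,62.9702) → (116.4724,57.3770) → (110.3638,56.0661) → (105.5303,60.0247) → (105.6116,66.2719) → (110.5465,70.1033) → (116.6189,68.6340) (closed)

[2] `<path>` cubic bezier, #0000ff→engrave S350 F2798: (252.8525,90.1554) → (218.0704,106.0192) → (161.5096,117.7089) → (105.4842,123.1344) → (72.3082,120.2058)

[3] `<circle>` circle, #0000ff→engrave S350 F2798: (35.0532,32.9426) → (32.8617,38.2332) → (27.5711,40.4247) → (22.2805,38.2332) → (20.0890,32.9426) → (22.2805,27.6520) → (27.5711,25.4605) → (32.8617,27.6520) → (35.0532,32.9426) (closed)

G21
G90
G0 X116.6189 Y68.6340
M3 S350
G1 X119.2562 Y62.9702 F2798
G1 X116.4724 Y57.3770
G1 X110.3638 Y56.0661
G1 X105.5303 Y60.0247
G1 X105.6116 Y66.2719
G1 X110.5465 Y70.1033
G1 X116.6189 Y68.6340
M5
G0 X252.8525 Y90.1554
M3 S350
G1 X218.0704 Y106.0192 F2798
G1 X161.5096 Y117.7089
G1 X105.4842 Y123.1344
G1 X72.3082 Y120.2058
M5
G0 X35.0532 Y32.9426
M3 S350
G1 X32.8617 Y38.2332 F2798
G1 X27.5711 Y40.4247
G1 X22.2805 Y38.2332
G1 X20.0890 Y32.9426
G1 X22.2805 Y27.6520
G1 X27.5711 Y25.4605
G1 X32.8617 Y27.6520
G1 X35.0532 Y32.9426
M5
G0 X0.0000 Y0.0000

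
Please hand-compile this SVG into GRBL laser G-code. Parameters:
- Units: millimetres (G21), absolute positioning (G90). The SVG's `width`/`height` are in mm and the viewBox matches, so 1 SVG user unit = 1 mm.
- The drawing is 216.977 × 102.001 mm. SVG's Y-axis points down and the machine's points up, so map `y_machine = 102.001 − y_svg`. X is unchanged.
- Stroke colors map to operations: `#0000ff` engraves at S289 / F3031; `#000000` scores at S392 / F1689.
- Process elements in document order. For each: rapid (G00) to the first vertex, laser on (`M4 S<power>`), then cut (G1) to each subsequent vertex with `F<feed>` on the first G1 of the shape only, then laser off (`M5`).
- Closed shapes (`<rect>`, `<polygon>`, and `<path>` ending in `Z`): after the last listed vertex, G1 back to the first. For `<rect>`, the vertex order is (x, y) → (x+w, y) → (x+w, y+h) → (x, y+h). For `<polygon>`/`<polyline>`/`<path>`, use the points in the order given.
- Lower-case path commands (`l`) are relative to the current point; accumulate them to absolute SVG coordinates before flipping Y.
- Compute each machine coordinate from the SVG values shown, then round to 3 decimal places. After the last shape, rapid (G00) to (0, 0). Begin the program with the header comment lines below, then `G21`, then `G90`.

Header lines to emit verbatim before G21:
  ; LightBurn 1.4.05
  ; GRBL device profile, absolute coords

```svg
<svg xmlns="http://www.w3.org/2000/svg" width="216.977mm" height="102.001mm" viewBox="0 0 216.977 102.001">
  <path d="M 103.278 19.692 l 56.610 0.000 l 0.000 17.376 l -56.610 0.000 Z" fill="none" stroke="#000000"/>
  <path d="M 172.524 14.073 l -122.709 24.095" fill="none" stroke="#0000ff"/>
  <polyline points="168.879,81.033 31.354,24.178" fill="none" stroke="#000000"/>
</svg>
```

; LightBurn 1.4.05
; GRBL device profile, absolute coords
G21
G90
G00 X103.278 Y82.309
M4 S392
G1 X159.888 Y82.309 F1689
G1 X159.888 Y64.933
G1 X103.278 Y64.933
G1 X103.278 Y82.309
M5
G00 X172.524 Y87.928
M4 S289
G1 X49.815 Y63.833 F3031
M5
G00 X168.879 Y20.968
M4 S392
G1 X31.354 Y77.823 F1689
M5
G00 X0.000 Y0.000

Since the viewBox matches the mm dimensions, user units are millimetres directly. The only transform is the Y-flip y_m = 102.001 − y_svg.

Shape 1 is a rectangle drawn with `<path>`. Its stroke #000000 means score at S392, F1689. After flipping Y the toolpath is (103.278,82.309) → (159.888,82.309) → (159.888,64.933) → (103.278,64.933) → (103.278,82.309), returning to the start.

Shape 2 is a line segment drawn with `<path>`. Its stroke #0000ff means engrave at S289, F3031. After flipping Y the toolpath is (172.524,87.928) → (49.815,63.833).

Shape 3 is a line segment drawn with `<polyline>`. Its stroke #000000 means score at S392, F1689. After flipping Y the toolpath is (168.879,20.968) → (31.354,77.823).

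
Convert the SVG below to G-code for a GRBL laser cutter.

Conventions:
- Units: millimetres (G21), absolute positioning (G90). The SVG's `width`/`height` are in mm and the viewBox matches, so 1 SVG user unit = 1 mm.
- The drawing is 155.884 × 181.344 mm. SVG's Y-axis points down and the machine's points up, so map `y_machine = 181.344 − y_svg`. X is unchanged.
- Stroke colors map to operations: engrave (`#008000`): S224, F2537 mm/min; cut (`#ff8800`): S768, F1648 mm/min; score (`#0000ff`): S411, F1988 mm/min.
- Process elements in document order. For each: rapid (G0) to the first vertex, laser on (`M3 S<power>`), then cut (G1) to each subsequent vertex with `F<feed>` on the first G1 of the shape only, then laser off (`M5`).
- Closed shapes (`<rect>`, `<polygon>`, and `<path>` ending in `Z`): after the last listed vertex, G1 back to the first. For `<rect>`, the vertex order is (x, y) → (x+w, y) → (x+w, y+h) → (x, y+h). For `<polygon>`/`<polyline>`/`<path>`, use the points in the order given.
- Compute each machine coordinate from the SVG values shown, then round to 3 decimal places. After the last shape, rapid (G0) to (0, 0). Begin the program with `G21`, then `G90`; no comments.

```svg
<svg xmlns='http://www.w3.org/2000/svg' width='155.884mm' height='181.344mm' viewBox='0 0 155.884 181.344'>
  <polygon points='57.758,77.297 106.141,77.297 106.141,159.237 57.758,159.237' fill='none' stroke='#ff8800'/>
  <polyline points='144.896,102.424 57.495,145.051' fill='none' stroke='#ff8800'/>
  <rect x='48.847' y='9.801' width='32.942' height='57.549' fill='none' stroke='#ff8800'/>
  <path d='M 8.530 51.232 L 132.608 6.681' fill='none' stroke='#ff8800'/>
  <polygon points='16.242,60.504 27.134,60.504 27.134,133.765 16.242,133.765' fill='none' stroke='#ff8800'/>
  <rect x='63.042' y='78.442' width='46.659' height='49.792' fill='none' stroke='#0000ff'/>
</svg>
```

G21
G90
G0 X57.758 Y104.047
M3 S768
G1 X106.141 Y104.047 F1648
G1 X106.141 Y22.107
G1 X57.758 Y22.107
G1 X57.758 Y104.047
M5
G0 X144.896 Y78.920
M3 S768
G1 X57.495 Y36.293 F1648
M5
G0 X48.847 Y171.543
M3 S768
G1 X81.789 Y171.543 F1648
G1 X81.789 Y113.994
G1 X48.847 Y113.994
G1 X48.847 Y171.543
M5
G0 X8.530 Y130.112
M3 S768
G1 X132.608 Y174.663 F1648
M5
G0 X16.242 Y120.840
M3 S768
G1 X27.134 Y120.840 F1648
G1 X27.134 Y47.579
G1 X16.242 Y47.579
G1 X16.242 Y120.840
M5
G0 X63.042 Y102.902
M3 S411
G1 X109.701 Y102.902 F1988
G1 X109.701 Y53.110
G1 X63.042 Y53.110
G1 X63.042 Y102.902
M5
G0 X0.000 Y0.000

1 u = 1 mm; y_m = 181.344 − y.

[1] `<polygon>` rectangle, #ff8800→cut S768 F1648: (57.758,104.047) → (106.141,104.047) → (106.141,22.107) → (57.758,22.107) → (57.758,104.047) (closed)

[2] `<polyline>` line segment, #ff8800→cut S768 F1648: (144.896,78.920) → (57.495,36.293)

[3] `<rect>` rectangle, #ff8800→cut S768 F1648: (48.847,171.543) → (81.789,171.543) → (81.789,113.994) → (48.847,113.994) → (48.847,171.543) (closed)

[4] `<path>` line segment, #ff8800→cut S768 F1648: (8.530,130.112) → (132.608,174.663)

[5] `<polygon>` rectangle, #ff8800→cut S768 F1648: (16.242,120.840) → (27.134,120.840) → (27.134,47.579) → (16.242,47.579) → (16.242,120.840) (closed)

[6] `<rect>` rectangle, #0000ff→score S411 F1988: (63.042,102.902) → (109.701,102.902) → (109.701,53.110) → (63.042,53.110) → (63.042,102.902) (closed)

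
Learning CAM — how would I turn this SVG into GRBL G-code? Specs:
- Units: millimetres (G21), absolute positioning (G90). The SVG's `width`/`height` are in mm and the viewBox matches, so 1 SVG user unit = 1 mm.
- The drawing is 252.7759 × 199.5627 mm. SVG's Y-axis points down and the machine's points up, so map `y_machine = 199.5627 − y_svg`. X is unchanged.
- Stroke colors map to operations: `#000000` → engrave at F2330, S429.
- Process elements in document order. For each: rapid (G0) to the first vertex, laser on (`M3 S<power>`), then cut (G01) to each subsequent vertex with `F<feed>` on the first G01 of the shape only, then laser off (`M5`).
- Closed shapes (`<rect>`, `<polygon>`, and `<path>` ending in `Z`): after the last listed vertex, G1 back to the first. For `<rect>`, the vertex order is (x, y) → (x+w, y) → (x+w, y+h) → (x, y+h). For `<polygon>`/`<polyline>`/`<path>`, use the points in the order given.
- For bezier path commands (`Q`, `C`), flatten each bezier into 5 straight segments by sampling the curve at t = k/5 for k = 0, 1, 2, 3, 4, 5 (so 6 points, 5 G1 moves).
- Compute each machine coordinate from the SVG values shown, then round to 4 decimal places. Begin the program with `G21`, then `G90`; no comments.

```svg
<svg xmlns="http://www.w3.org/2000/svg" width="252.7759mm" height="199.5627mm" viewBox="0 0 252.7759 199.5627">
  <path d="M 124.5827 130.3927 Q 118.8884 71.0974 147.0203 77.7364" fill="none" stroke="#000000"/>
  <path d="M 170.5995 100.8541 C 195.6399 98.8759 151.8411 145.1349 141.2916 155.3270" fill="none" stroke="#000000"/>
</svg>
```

1 u = 1 mm; y_m = 199.5627 − y.

[1] `<path>` quadratic bezier, #000000→engrave S429 F2330: (124.5827,69.1700) → (123.6580,90.2507) → (125.4395,106.0568) → (129.9270,116.5880) → (137.1206,121.8445) → (147.0203,121.8263)

[2] `<path>` cubic bezier, #000000→engrave S429 F2330: (170.5995,98.7086) → (178.1797,94.7815) → (174.1388,83.3240) → (163.3770,68.3829) → (150.7945,54.0046) → (141.2916,44.2357)

G21
G90
G0 X124.5827 Y69.1700
M3 S429
G01 X123.6580 Y90.2507 F2330
G01 X125.4395 Y106.0568
G01 X129.9270 Y116.5880
G01 X137.1206 Y121.8445
G01 X147.0203 Y121.8263
M5
G0 X170.5995 Y98.7086
M3 S429
G01 X178.1797 Y94.7815 F2330
G01 X174.1388 Y83.3240
G01 X163.3770 Y68.3829
G01 X150.7945 Y54.0046
G01 X141.2916 Y44.2357
M5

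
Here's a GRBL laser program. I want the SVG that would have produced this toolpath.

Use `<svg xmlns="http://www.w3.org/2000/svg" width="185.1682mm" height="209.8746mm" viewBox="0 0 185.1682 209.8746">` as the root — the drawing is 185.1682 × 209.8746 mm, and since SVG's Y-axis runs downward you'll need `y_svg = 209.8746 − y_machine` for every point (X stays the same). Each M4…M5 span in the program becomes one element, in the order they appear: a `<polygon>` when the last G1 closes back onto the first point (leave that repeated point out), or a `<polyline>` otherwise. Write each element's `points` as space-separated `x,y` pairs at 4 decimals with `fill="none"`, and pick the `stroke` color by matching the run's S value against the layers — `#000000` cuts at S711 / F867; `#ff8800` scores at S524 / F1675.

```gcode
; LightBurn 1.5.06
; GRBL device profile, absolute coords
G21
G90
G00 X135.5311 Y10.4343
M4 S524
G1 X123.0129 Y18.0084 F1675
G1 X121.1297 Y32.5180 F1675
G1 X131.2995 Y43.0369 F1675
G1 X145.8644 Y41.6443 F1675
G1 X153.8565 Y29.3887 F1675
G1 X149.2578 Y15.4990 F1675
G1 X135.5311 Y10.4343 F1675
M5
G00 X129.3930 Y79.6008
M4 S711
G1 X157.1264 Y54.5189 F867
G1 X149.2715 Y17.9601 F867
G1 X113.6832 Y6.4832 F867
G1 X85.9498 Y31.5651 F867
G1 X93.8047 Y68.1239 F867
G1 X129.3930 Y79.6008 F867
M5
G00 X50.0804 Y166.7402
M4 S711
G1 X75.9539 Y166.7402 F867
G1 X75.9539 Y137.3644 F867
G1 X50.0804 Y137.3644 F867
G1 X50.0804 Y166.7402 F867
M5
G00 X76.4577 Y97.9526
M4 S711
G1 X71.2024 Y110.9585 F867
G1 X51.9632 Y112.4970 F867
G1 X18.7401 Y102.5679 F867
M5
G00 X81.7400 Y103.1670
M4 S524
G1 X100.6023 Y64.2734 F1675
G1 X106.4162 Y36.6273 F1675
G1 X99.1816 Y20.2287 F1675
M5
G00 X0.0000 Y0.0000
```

<svg xmlns="http://www.w3.org/2000/svg" width="185.1682mm" height="209.8746mm" viewBox="0 0 185.1682 209.8746">
  <polygon points="135.5311,199.4403 123.0129,191.8662 121.1297,177.3566 131.2995,166.8377 145.8644,168.2303 153.8565,180.4859 149.2578,194.3756" fill="none" stroke="#ff8800"/>
  <polygon points="129.3930,130.2738 157.1264,155.3557 149.2715,191.9145 113.6832,203.3914 85.9498,178.3095 93.8047,141.7507" fill="none" stroke="#000000"/>
  <polygon points="50.0804,43.1344 75.9539,43.1344 75.9539,72.5102 50.0804,72.5102" fill="none" stroke="#000000"/>
  <polyline points="76.4577,111.9220 71.2024,98.9161 51.9632,97.3776 18.7401,107.3067" fill="none" stroke="#000000"/>
  <polyline points="81.7400,106.7076 100.6023,145.6012 106.4162,173.2473 99.1816,189.6459" fill="none" stroke="#ff8800"/>
</svg>

Each laser-on run becomes one SVG element. Flip Y back into SVG space with y_svg = 209.8746 − y_machine.

Run 1: S524 ⇒ score layer `#ff8800`. The run returns to its start, so emit a `<polygon>` with points (Y-flipped): 135.5311,199.4403 123.0129,191.8662 121.1297,177.3566 131.2995,166.8377 145.8644,168.2303 153.8565,180.4859 149.2578,194.3756.

Run 2: power S711 maps to stroke `#000000` (cut). The run returns to its start, so emit a `<polygon>` with points (Y-flipped): 129.3930,130.2738 157.1264,155.3557 149.2715,191.9145 113.6832,203.3914 85.9498,178.3095 93.8047,141.7507.

Run 3: power S711 maps to stroke `#000000` (cut). The run returns to its start, so emit a `<polygon>` with points (Y-flipped): 50.0804,43.1344 75.9539,43.1344 75.9539,72.5102 50.0804,72.5102.

Run 4: the run's S711 means `#000000` (cut). The run is open, so emit a `<polyline>` with points (Y-flipped): 76.4577,111.9220 71.2024,98.9161 51.9632,97.3776 18.7401,107.3067.

Run 5: power S524 maps to stroke `#ff8800` (score). The run is open, so emit a `<polyline>` with points (Y-flipped): 81.7400,106.7076 100.6023,145.6012 106.4162,173.2473 99.1816,189.6459.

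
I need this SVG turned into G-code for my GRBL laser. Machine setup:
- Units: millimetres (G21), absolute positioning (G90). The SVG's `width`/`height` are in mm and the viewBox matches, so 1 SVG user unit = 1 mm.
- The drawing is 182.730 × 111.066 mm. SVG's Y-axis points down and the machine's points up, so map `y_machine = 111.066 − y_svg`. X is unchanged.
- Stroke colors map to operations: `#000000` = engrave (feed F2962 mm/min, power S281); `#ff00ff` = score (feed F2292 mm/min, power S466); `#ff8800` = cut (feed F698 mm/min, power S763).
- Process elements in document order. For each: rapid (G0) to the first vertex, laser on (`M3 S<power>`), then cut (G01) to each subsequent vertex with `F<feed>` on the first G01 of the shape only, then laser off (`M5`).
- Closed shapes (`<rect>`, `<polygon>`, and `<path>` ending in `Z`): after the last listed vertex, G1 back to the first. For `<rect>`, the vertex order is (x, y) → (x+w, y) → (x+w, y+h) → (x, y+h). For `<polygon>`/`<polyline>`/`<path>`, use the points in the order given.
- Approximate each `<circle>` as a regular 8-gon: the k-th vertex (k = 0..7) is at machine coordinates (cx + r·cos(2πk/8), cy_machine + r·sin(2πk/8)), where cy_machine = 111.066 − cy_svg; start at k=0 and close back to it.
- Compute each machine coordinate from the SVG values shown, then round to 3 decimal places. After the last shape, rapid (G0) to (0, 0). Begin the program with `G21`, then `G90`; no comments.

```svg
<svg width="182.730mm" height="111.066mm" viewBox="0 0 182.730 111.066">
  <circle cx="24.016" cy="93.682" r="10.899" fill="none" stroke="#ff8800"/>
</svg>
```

viewBox `0 0 182.730 111.066` with mm width/height → 1 unit = 1 mm. Flip: y_m = 111.066 − y_svg.

**Shape 1** — `<circle>` circle, stroke `#ff8800` → cut (S763, F698). Machine vertices: (34.915,17.384) → (31.723,25.091) → (24.016,28.283) → (16.309,25.091) → (13.117,17.384) → (16.309,9.677) → (24.016,6.485) → (31.723,9.677) → (34.915,17.384). Closed: final G1 returns to the first vertex.

G21
G90
G0 X34.915 Y17.384
M3 S763
G01 X31.723 Y25.091 F698
G01 X24.016 Y28.283
G01 X16.309 Y25.091
G01 X13.117 Y17.384
G01 X16.309 Y9.677
G01 X24.016 Y6.485
G01 X31.723 Y9.677
G01 X34.915 Y17.384
M5
G0 X0.000 Y0.000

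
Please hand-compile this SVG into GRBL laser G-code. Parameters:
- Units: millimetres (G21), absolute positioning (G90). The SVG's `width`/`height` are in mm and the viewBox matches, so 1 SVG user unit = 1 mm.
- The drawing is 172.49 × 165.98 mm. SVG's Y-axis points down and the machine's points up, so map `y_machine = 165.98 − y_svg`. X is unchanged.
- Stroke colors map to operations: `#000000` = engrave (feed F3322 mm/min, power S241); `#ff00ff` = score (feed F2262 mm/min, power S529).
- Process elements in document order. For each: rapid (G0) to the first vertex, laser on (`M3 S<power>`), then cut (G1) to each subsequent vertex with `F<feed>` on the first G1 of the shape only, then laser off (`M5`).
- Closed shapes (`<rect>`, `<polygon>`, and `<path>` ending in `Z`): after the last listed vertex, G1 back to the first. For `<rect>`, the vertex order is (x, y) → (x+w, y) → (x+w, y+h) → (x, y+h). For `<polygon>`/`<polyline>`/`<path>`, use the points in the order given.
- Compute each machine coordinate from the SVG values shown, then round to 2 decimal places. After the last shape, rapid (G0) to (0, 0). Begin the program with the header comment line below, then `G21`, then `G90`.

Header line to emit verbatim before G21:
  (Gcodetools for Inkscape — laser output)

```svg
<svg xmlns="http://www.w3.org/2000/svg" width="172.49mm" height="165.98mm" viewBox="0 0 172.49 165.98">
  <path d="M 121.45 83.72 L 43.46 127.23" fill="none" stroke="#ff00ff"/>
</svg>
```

viewBox `0 0 172.49 165.98` with mm width/height → 1 unit = 1 mm. Flip: y_m = 165.98 − y_svg.

**Shape 1** — `<path>` line segment, stroke `#ff00ff` → score (S529, F2262). Machine vertices: (121.45,82.26) → (43.46,38.75). Open path.

(Gcodetools for Inkscape — laser output)
G21
G90
G0 X121.45 Y82.26
M3 S529
G1 X43.46 Y38.75 F2262
M5
G0 X0.00 Y0.00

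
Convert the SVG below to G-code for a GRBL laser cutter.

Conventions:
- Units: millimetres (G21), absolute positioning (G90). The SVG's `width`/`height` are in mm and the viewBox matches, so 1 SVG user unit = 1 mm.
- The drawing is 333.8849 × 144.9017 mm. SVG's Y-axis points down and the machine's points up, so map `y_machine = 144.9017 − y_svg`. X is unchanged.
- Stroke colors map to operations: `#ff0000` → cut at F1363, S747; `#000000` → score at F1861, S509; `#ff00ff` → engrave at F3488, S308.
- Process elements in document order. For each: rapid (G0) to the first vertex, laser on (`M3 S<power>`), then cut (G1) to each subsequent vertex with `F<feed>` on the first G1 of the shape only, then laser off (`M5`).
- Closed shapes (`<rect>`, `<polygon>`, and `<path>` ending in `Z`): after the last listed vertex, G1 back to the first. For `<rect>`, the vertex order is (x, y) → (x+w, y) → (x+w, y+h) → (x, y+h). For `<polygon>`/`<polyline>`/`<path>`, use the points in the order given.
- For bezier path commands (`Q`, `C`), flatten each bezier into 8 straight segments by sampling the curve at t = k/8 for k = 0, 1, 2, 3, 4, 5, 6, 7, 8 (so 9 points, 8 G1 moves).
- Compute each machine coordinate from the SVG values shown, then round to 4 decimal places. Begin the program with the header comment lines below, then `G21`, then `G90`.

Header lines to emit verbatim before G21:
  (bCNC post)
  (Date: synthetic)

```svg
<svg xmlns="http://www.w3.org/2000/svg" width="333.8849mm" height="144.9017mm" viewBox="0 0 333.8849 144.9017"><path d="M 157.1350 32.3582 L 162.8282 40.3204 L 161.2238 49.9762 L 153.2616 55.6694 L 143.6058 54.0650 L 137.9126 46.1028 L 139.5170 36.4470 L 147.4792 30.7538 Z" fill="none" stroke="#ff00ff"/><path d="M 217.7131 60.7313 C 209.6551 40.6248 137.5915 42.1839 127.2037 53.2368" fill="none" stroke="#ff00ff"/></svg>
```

viewBox `0 0 333.8849 144.9017` with mm width/height → 1 unit = 1 mm. Flip: y_m = 144.9017 − y_svg.

**Shape 1** — `<path>` regular polygon, stroke `#ff00ff` → engrave (S308, F3488). Machine vertices: (157.1350,112.5435) → (162.8282,104.5813) → (161.2238,94.9255) → (153.2616,89.2323) → (143.6058,90.8367) → (137.9126,98.7989) → (139.5170,108.4547) → (147.4792,114.1479) → (157.1350,112.5435). Closed: final G1 returns to the first vertex.

**Shape 2** — `<path>` cubic bezier, stroke `#ff00ff` → engrave (S308, F3488). Control points (SVG): P0=(217.7131,60.7313), P1=(209.6551,40.6248), P2=(137.5915,42.1839), P3=(127.2037,53.2368); sampled at t=k/8. Machine vertices: (217.7131,84.1704) → (211.9366,90.7185) → (201.6323,95.3782) → (188.2732,98.2919) → (173.3321,99.6024) → (158.2817,99.4523) → (144.5950,97.9843) → (133.7447,95.3409) → (127.2037,91.6649). Open path.

(bCNC post)
(Date: synthetic)
G21
G90
G0 X157.1350 Y112.5435
M3 S308
G1 X162.8282 Y104.5813 F3488
G1 X161.2238 Y94.9255
G1 X153.2616 Y89.2323
G1 X143.6058 Y90.8367
G1 X137.9126 Y98.7989
G1 X139.5170 Y108.4547
G1 X147.4792 Y114.1479
G1 X157.1350 Y112.5435
M5
G0 X217.7131 Y84.1704
M3 S308
G1 X211.9366 Y90.7185 F3488
G1 X201.6323 Y95.3782
G1 X188.2732 Y98.2919
G1 X173.3321 Y99.6024
G1 X158.2817 Y99.4523
G1 X144.5950 Y97.9843
G1 X133.7447 Y95.3409
G1 X127.2037 Y91.6649
M5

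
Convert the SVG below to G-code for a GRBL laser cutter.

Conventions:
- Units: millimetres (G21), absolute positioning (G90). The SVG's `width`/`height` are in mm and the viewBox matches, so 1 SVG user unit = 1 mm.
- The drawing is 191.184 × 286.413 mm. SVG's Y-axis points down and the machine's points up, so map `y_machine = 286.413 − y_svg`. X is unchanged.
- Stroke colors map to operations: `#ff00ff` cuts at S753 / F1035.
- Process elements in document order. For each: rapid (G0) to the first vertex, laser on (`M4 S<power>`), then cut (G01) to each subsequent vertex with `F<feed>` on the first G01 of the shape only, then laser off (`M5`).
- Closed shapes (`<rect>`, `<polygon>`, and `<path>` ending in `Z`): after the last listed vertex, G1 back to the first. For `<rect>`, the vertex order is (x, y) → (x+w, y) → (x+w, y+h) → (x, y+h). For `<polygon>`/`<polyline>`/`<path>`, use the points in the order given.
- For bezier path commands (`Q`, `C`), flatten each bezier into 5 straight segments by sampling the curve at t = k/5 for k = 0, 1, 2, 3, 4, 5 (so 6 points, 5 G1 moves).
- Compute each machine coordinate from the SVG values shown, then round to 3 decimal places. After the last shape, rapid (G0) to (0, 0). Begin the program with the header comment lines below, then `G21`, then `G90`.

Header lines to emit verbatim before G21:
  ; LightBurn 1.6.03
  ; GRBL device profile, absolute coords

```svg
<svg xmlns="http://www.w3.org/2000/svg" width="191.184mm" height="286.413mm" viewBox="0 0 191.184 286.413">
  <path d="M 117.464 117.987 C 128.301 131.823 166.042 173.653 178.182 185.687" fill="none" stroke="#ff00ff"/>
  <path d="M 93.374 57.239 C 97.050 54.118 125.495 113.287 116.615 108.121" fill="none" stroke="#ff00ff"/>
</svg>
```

; LightBurn 1.6.03
; GRBL device profile, absolute coords
G21
G90
G0 X117.464 Y168.426
M4 S753
G01 X126.775 Y157.227 F1035
G01 X140.022 Y142.084
G01 X154.686 Y125.770
G01 X168.246 Y111.060
G01 X178.182 Y100.726
M5
G0 X93.374 Y229.174
M4 S753
G01 X98.055 Y224.585 F1035
G01 X105.700 Y211.124
G01 X113.329 Y194.870
G01 X117.961 Y181.900
G01 X116.615 Y178.292
M5
G0 X0.000 Y0.000

Since the viewBox matches the mm dimensions, user units are millimetres directly. The only transform is the Y-flip y_m = 286.413 − y_svg.

Shape 1 is a cubic bezier drawn with `<path>`. Its stroke #ff00ff means cut at S753, F1035. After flipping Y the toolpath is (117.464,168.426) → (126.775,157.227) → (140.022,142.084) → (154.686,125.770) → (168.246,111.060) → (178.182,100.726).

Shape 2 is a cubic bezier drawn with `<path>`. Its stroke #ff00ff means cut at S753, F1035. After flipping Y the toolpath is (93.374,229.174) → (98.055,224.585) → (105.700,211.124) → (113.329,194.870) → (117.961,181.900) → (116.615,178.292).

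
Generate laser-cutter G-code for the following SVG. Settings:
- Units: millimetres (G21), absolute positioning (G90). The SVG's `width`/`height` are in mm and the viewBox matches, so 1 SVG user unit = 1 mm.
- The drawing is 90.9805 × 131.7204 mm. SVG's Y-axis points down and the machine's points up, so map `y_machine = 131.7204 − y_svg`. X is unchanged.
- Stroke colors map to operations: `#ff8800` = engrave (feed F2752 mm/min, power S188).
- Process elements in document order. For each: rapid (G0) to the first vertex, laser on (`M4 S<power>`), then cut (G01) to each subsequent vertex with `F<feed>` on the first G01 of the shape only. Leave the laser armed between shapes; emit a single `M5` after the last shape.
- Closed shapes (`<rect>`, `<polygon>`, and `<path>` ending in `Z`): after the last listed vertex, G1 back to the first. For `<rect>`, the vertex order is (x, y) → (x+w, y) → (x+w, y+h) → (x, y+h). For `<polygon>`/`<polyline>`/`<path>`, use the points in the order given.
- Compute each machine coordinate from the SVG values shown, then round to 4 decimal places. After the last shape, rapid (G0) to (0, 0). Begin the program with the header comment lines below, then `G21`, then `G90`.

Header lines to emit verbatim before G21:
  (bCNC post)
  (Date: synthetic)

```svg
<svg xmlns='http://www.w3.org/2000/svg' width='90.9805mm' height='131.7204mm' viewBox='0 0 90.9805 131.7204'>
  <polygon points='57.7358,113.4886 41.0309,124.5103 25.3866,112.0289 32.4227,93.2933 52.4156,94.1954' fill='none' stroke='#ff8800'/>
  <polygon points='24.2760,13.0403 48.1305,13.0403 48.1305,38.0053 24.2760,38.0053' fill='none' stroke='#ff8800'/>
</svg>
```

Since the viewBox matches the mm dimensions, user units are millimetres directly. The only transform is the Y-flip y_m = 131.7204 − y_svg.

Shape 1 is a regular polygon drawn with `<polygon>`. Its stroke #ff8800 means engrave at S188, F2752. After flipping Y the toolpath is (57.7358,18.2318) → (41.0309,7.2101) → (25.3866,19.6915) → (32.4227,38.4271) → (52.4156,37.5250) → (57.7358,18.2318), returning to the start.

Shape 2 is a rectangle drawn with `<polygon>`. Its stroke #ff8800 means engrave at S188, F2752. After flipping Y the toolpath is (24.2760,118.6801) → (48.1305,118.6801) → (48.1305,93.7151) → (24.2760,93.7151) → (24.2760,118.6801), returning to the start.

(bCNC post)
(Date: synthetic)
G21
G90
G0 X57.7358 Y18.2318
M4 S188
G01 X41.0309 Y7.2101 F2752
G01 X25.3866 Y19.6915
G01 X32.4227 Y38.4271
G01 X52.4156 Y37.5250
G01 X57.7358 Y18.2318
G0 X24.2760 Y118.6801
M4 S188
G01 X48.1305 Y118.6801 F2752
G01 X48.1305 Y93.7151
G01 X24.2760 Y93.7151
G01 X24.2760 Y118.6801
M5
G0 X0.0000 Y0.0000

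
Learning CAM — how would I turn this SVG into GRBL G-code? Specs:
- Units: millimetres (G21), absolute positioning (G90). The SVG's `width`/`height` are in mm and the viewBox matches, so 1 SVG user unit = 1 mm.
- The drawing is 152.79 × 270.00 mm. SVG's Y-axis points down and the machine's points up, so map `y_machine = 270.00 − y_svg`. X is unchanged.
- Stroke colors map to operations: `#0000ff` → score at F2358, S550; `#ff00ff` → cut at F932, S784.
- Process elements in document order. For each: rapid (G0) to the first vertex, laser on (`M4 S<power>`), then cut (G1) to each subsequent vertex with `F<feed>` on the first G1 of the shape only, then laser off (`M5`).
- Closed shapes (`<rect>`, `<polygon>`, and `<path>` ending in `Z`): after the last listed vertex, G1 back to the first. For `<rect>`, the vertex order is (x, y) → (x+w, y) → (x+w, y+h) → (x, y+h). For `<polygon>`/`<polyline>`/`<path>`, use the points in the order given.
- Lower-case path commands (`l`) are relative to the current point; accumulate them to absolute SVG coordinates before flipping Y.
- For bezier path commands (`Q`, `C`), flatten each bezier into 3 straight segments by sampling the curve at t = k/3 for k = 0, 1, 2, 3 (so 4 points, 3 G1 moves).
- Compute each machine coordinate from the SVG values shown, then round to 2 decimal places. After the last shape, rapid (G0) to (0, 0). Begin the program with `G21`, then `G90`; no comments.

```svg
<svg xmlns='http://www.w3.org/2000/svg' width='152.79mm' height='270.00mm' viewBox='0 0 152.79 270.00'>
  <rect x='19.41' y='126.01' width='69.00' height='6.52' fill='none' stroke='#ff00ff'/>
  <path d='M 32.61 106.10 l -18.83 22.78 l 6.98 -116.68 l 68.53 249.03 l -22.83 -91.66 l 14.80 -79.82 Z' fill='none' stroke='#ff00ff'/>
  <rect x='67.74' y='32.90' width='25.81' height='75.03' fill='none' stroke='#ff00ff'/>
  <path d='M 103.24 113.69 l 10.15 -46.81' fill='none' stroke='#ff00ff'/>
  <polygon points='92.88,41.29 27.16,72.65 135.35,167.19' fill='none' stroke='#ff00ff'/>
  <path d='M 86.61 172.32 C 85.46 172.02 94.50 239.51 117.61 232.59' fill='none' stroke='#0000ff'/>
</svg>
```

G21
G90
G0 X19.41 Y143.99
M4 S784
G1 X88.41 Y143.99 F932
G1 X88.41 Y137.47
G1 X19.41 Y137.47
G1 X19.41 Y143.99
M5
G0 X32.61 Y163.90
M4 S784
G1 X13.78 Y141.12 F932
G1 X20.76 Y257.80
G1 X89.29 Y8.77
G1 X66.46 Y100.43
G1 X81.26 Y180.25
G1 X32.61 Y163.90
M5
G0 X67.74 Y237.10
M4 S784
G1 X93.55 Y237.10 F932
G1 X93.55 Y162.07
G1 X67.74 Y162.07
G1 X67.74 Y237.10
M5
G0 X103.24 Y156.31
M4 S784
G1 X113.39 Y203.12 F932
M5
G0 X92.88 Y228.71
M4 S784
G1 X27.16 Y197.35 F932
G1 X135.35 Y102.81
G1 X92.88 Y228.71
M5
G0 X86.61 Y97.68
M4 S550
G1 X89.00 Y80.65 F2358
G1 X99.05 Y50.03
G1 X117.61 Y37.41
M5
G0 X0.00 Y0.00

Since the viewBox matches the mm dimensions, user units are millimetres directly. The only transform is the Y-flip y_m = 270.00 − y_svg.

Shape 1 is a rectangle drawn with `<rect>`. Its stroke #ff00ff means cut at S784, F932. After flipping Y the toolpath is (19.41,143.99) → (88.41,143.99) → (88.41,137.47) → (19.41,137.47) → (19.41,143.99), returning to the start.

Shape 2 is a closed polygon drawn with `<path>`. Its stroke #ff00ff means cut at S784, F932. After flipping Y the toolpath is (32.61,163.90) → (13.78,141.12) → (20.76,257.80) → (89.29,8.77) → (66.46,100.43) → (81.26,180.25) → (32.61,163.90), returning to the start.

Shape 3 is a rectangle drawn with `<rect>`. Its stroke #ff00ff means cut at S784, F932. After flipping Y the toolpath is (67.74,237.10) → (93.55,237.10) → (93.55,162.07) → (67.74,162.07) → (67.74,237.10), returning to the start.

Shape 4 is a line segment drawn with `<path>`. Its stroke #ff00ff means cut at S784, F932. After flipping Y the toolpath is (103.24,156.31) → (113.39,203.12).

Shape 5 is a closed polygon drawn with `<polygon>`. Its stroke #ff00ff means cut at S784, F932. After flipping Y the toolpath is (92.88,228.71) → (27.16,197.35) → (135.35,102.81) → (92.88,228.71), returning to the start.

Shape 6 is a cubic bezier drawn with `<path>`. Its stroke #0000ff means score at S550, F2358. After flipping Y the toolpath is (86.61,97.68) → (89.00,80.65) → (99.05,50.03) → (117.61,37.41).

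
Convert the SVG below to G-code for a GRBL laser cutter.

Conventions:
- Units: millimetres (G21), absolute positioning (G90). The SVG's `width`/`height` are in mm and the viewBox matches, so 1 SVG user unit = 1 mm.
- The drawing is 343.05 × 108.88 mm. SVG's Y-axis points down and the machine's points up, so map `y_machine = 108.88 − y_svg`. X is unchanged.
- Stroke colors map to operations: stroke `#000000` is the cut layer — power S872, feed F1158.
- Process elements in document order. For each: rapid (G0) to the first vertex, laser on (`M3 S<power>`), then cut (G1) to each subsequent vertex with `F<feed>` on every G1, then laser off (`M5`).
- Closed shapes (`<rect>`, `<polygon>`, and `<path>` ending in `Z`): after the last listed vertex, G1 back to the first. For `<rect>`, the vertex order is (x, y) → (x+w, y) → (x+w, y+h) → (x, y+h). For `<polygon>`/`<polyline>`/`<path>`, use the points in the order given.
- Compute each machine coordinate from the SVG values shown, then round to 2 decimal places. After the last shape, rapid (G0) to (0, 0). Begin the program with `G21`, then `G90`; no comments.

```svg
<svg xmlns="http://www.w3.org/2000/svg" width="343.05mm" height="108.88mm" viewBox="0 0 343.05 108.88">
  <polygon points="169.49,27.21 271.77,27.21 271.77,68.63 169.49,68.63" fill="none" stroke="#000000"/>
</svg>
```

viewBox `0 0 343.05 108.88` with mm width/height → 1 unit = 1 mm. Flip: y_m = 108.88 − y_svg.

**Shape 1** — `<polygon>` rectangle, stroke `#000000` → cut (S872, F1158). Machine vertices: (169.49,81.67) → (271.77,81.67) → (271.77,40.25) → (169.49,40.25) → (169.49,81.67). Closed: final G1 returns to the first vertex.

G21
G90
G0 X169.49 Y81.67
M3 S872
G1 X271.77 Y81.67 F1158
G1 X271.77 Y40.25 F1158
G1 X169.49 Y40.25 F1158
G1 X169.49 Y81.67 F1158
M5
G0 X0.00 Y0.00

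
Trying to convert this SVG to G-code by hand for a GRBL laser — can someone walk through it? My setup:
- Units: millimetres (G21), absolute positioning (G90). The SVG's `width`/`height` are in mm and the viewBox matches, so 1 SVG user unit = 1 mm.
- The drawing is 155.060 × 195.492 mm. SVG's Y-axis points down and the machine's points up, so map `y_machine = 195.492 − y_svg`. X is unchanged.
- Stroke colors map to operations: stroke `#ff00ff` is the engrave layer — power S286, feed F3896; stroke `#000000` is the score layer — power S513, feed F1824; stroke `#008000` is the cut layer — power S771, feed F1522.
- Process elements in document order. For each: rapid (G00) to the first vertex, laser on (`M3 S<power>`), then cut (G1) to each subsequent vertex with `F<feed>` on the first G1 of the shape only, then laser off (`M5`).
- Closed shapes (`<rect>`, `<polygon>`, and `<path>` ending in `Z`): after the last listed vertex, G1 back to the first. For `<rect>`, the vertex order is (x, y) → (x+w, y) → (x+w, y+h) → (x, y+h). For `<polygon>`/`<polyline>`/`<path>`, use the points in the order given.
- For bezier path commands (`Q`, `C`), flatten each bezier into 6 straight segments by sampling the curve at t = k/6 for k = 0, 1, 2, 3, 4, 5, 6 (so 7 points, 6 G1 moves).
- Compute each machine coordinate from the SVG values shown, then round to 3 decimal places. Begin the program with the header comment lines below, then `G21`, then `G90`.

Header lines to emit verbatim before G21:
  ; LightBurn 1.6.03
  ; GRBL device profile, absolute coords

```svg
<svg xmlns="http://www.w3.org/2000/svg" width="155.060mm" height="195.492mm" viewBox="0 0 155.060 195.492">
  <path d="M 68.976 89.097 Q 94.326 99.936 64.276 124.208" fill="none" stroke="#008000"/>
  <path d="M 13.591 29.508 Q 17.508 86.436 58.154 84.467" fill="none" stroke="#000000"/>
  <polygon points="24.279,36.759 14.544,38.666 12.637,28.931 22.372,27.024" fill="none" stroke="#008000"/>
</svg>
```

; LightBurn 1.6.03
; GRBL device profile, absolute coords
G21
G90
G00 X68.976 Y106.395
M3 S771
G1 X75.887 Y102.409 F1522
G1 X79.720 Y97.676
G1 X80.476 Y92.198
G1 X78.154 Y85.973
G1 X72.754 Y79.002
G1 X64.276 Y71.284
M5
G00 X13.591 Y165.984
M3 S513
G1 X15.917 Y148.644 F1824
G1 X20.283 Y134.576
G1 X26.690 Y123.780
G1 X35.138 Y116.256
G1 X45.626 Y112.005
G1 X58.154 Y111.025
M5
G00 X24.279 Y158.733
M3 S771
G1 X14.544 Y156.826 F1522
G1 X12.637 Y166.561
G1 X22.372 Y168.468
G1 X24.279 Y158.733
M5

Since the viewBox matches the mm dimensions, user units are millimetres directly. The only transform is the Y-flip y_m = 195.492 − y_svg.

Shape 1 is a quadratic bezier drawn with `<path>`. Its stroke #008000 means cut at S771, F1522. After flipping Y the toolpath is (68.976,106.395) → (75.887,102.409) → (79.720,97.676) → (80.476,92.198) → (78.154,85.973) → (72.754,79.002) → (64.276,71.284).

Shape 2 is a quadratic bezier drawn with `<path>`. Its stroke #000000 means score at S513, F1824. After flipping Y the toolpath is (13.591,165.984) → (15.917,148.644) → (20.283,134.576) → (26.690,123.780) → (35.138,116.256) → (45.626,112.005) → (58.154,111.025).

Shape 3 is a regular polygon drawn with `<polygon>`. Its stroke #008000 means cut at S771, F1522. After flipping Y the toolpath is (24.279,158.733) → (14.544,156.826) → (12.637,166.561) → (22.372,168.468) → (24.279,158.733), returning to the start.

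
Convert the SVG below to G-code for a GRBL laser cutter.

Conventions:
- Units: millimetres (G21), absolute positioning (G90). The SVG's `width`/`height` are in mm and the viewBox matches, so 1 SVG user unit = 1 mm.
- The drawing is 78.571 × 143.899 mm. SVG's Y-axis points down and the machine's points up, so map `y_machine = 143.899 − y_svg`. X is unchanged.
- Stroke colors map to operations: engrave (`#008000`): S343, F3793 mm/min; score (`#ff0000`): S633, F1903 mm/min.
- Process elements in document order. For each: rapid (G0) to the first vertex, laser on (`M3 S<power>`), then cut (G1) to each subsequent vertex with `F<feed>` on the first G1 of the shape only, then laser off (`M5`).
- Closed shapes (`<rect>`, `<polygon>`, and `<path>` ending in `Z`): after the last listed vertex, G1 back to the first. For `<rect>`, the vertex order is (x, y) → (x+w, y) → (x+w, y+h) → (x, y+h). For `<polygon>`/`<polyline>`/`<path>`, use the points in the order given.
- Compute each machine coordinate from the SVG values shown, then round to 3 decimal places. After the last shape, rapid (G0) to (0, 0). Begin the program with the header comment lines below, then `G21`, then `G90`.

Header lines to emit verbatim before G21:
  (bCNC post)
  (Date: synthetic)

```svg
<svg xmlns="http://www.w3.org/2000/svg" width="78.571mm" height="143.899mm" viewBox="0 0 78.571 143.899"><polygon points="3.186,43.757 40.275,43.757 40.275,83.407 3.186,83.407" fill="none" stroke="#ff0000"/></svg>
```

viewBox `0 0 78.571 143.899` with mm width/height → 1 unit = 1 mm. Flip: y_m = 143.899 − y_svg.

**Shape 1** — `<polygon>` rectangle, stroke `#ff0000` → score (S633, F1903). Machine vertices: (3.186,100.142) → (40.275,100.142) → (40.275,60.492) → (3.186,60.492) → (3.186,100.142). Closed: final G1 returns to the first vertex.

(bCNC post)
(Date: synthetic)
G21
G90
G0 X3.186 Y100.142
M3 S633
G1 X40.275 Y100.142 F1903
G1 X40.275 Y60.492
G1 X3.186 Y60.492
G1 X3.186 Y100.142
M5
G0 X0.000 Y0.000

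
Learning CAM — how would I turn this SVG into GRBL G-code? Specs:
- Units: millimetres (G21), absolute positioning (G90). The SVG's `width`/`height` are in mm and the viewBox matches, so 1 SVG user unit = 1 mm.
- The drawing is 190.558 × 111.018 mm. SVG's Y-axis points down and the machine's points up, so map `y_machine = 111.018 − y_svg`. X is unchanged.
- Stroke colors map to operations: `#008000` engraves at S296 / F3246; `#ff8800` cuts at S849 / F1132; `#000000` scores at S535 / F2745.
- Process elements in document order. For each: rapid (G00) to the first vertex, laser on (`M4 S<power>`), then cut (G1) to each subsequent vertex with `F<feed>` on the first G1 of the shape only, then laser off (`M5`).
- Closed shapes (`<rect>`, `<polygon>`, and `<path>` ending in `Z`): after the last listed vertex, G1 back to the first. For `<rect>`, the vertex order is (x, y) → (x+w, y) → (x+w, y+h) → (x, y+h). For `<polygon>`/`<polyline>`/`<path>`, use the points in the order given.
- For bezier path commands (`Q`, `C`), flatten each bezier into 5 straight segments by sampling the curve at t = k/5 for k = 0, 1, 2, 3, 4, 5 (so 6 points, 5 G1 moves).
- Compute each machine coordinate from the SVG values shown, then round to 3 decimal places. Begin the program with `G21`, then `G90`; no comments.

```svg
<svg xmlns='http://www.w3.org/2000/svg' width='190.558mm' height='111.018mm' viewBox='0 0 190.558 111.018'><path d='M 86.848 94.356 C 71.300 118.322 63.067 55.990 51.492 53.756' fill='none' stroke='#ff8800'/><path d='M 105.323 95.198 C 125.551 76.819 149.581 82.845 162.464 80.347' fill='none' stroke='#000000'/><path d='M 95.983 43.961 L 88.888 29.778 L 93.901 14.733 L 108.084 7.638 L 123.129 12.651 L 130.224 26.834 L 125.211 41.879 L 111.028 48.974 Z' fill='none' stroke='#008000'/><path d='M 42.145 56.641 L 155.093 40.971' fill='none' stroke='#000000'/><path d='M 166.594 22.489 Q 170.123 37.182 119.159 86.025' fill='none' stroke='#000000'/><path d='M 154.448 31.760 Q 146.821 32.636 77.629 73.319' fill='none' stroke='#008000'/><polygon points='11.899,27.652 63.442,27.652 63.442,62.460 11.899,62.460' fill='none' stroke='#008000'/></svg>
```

1 u = 1 mm; y_m = 111.018 − y.

[1] `<path>` cubic bezier, #ff8800→cut S849 F1132: (86.848,16.662) → (78.312,11.467) → (71.020,19.956) → (64.460,35.104) → (58.121,49.881) → (51.492,57.262)

[2] `<path>` cubic bezier, #000000→score S535 F2745: (105.323,15.820) → (117.796,24.182) → (130.465,28.268) → (142.611,29.657) → (153.516,29.932) → (162.464,30.671)

[3] `<path>` regular polygon, #008000→engrave S296 F3246: (95.983,67.057) → (88.888,81.240) → (93.901,96.285) → (108.084,103.380) → (123.129,98.367) → (130.224,84.184) → (125.211,69.139) → (111.028,62.044) → (95.983,67.057) (closed)

[4] `<path>` line segment, #000000→score S535 F2745: (42.145,54.377) → (155.093,70.047)

[5] `<path>` quadratic bezier, #000000→score S535 F2745: (166.594,88.529) → (165.826,81.286) → (160.698,71.311) → (151.211,58.603) → (137.365,43.164) → (119.159,24.993)

[6] `<path>` quadratic bezier, #008000→engrave S296 F3246: (154.448,79.258) → (148.935,77.315) → (138.496,72.188) → (123.132,63.876) → (102.843,52.380) → (77.629,37.699)

[7] `<polygon>` rectangle, #008000→engrave S296 F3246: (11.899,83.366) → (63.442,83.366) → (63.442,48.558) → (11.899,48.558) → (11.899,83.366) (closed)

G21
G90
G00 X86.848 Y16.662
M4 S849
G1 X78.312 Y11.467 F1132
G1 X71.020 Y19.956
G1 X64.460 Y35.104
G1 X58.121 Y49.881
G1 X51.492 Y57.262
M5
G00 X105.323 Y15.820
M4 S535
G1 X117.796 Y24.182 F2745
G1 X130.465 Y28.268
G1 X142.611 Y29.657
G1 X153.516 Y29.932
G1 X162.464 Y30.671
M5
G00 X95.983 Y67.057
M4 S296
G1 X88.888 Y81.240 F3246
G1 X93.901 Y96.285
G1 X108.084 Y103.380
G1 X123.129 Y98.367
G1 X130.224 Y84.184
G1 X125.211 Y69.139
G1 X111.028 Y62.044
G1 X95.983 Y67.057
M5
G00 X42.145 Y54.377
M4 S535
G1 X155.093 Y70.047 F2745
M5
G00 X166.594 Y88.529
M4 S535
G1 X165.826 Y81.286 F2745
G1 X160.698 Y71.311
G1 X151.211 Y58.603
G1 X137.365 Y43.164
G1 X119.159 Y24.993
M5
G00 X154.448 Y79.258
M4 S296
G1 X148.935 Y77.315 F3246
G1 X138.496 Y72.188
G1 X123.132 Y63.876
G1 X102.843 Y52.380
G1 X77.629 Y37.699
M5
G00 X11.899 Y83.366
M4 S296
G1 X63.442 Y83.366 F3246
G1 X63.442 Y48.558
G1 X11.899 Y48.558
G1 X11.899 Y83.366
M5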